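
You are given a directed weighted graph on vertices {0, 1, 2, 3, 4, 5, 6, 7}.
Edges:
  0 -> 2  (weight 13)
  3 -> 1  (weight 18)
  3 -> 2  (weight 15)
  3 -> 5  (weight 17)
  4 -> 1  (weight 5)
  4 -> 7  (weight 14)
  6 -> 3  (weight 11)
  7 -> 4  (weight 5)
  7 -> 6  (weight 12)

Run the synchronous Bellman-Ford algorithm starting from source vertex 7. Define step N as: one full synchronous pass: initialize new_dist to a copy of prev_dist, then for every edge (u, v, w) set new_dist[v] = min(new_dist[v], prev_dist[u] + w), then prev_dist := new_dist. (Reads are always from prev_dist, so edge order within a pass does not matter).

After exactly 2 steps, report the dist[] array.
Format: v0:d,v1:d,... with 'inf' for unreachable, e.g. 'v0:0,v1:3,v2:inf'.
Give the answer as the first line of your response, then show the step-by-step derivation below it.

v0:inf,v1:10,v2:inf,v3:23,v4:5,v5:inf,v6:12,v7:0

step 1: dist = v0:inf,v1:inf,v2:inf,v3:inf,v4:5,v5:inf,v6:12,v7:0
step 2: dist = v0:inf,v1:10,v2:inf,v3:23,v4:5,v5:inf,v6:12,v7:0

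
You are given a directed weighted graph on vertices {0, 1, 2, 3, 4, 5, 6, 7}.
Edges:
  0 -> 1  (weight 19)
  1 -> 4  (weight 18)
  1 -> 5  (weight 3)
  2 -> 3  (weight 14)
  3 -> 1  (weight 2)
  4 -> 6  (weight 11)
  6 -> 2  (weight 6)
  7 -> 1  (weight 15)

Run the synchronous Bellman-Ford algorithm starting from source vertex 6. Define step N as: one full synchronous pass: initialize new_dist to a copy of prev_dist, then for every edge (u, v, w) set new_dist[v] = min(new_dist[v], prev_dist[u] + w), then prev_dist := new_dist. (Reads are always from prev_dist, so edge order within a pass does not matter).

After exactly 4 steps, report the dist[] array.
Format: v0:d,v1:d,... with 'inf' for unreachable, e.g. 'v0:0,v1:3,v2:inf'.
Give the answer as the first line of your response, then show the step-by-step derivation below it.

v0:inf,v1:22,v2:6,v3:20,v4:40,v5:25,v6:0,v7:inf

step 1: dist = v0:inf,v1:inf,v2:6,v3:inf,v4:inf,v5:inf,v6:0,v7:inf
step 2: dist = v0:inf,v1:inf,v2:6,v3:20,v4:inf,v5:inf,v6:0,v7:inf
step 3: dist = v0:inf,v1:22,v2:6,v3:20,v4:inf,v5:inf,v6:0,v7:inf
step 4: dist = v0:inf,v1:22,v2:6,v3:20,v4:40,v5:25,v6:0,v7:inf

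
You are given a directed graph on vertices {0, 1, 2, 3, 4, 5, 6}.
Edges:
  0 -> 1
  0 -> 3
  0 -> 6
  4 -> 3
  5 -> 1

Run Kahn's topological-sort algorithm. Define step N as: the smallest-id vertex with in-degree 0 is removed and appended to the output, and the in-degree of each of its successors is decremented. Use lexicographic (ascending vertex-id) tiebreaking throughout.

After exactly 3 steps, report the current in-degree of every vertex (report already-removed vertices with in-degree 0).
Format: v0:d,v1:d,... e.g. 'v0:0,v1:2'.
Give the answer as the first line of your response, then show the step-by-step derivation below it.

v0:0,v1:1,v2:0,v3:0,v4:0,v5:0,v6:0

step 1: output 0; order=[0]; indeg=(0,1,0,1,0,0,0)
step 2: output 2; order=[0,2]; indeg=(0,1,0,1,0,0,0)
step 3: output 4; order=[0,2,4]; indeg=(0,1,0,0,0,0,0)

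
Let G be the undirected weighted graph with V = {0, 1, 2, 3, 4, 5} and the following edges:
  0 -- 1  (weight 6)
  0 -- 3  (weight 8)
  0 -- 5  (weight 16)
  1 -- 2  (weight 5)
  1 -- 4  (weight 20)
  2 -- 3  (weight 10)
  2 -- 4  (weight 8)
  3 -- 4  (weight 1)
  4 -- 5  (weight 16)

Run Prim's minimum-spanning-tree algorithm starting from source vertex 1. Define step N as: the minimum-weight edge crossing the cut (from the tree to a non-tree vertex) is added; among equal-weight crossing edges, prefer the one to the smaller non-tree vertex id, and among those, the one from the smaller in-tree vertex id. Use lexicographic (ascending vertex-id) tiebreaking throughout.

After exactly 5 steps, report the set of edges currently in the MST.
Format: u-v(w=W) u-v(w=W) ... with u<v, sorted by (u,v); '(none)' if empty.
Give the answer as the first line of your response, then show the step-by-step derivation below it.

0-1(w=6) 0-3(w=8) 0-5(w=16) 1-2(w=5) 3-4(w=1)

step 1: add edge 1-2 (w=5); MST = {1-2(w=5)}
step 2: add edge 0-1 (w=6); MST = {0-1(w=6) 1-2(w=5)}
step 3: add edge 0-3 (w=8); MST = {0-1(w=6) 0-3(w=8) 1-2(w=5)}
step 4: add edge 3-4 (w=1); MST = {0-1(w=6) 0-3(w=8) 1-2(w=5) 3-4(w=1)}
step 5: add edge 0-5 (w=16); MST = {0-1(w=6) 0-3(w=8) 0-5(w=16) 1-2(w=5) 3-4(w=1)}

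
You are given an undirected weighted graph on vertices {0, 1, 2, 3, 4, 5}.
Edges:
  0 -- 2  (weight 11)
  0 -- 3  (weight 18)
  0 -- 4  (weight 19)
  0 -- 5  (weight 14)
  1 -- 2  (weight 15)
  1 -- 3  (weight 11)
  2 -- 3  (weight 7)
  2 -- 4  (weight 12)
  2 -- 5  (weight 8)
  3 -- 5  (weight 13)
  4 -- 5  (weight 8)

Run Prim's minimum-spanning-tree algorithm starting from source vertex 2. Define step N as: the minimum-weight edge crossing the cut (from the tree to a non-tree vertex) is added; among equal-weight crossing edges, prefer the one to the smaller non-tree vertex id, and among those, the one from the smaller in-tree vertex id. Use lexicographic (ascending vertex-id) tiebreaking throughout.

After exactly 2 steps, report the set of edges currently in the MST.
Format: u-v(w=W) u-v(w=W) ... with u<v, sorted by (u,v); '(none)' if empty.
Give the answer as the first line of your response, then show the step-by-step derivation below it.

2-3(w=7) 2-5(w=8)

step 1: add edge 2-3 (w=7); MST = {2-3(w=7)}
step 2: add edge 2-5 (w=8); MST = {2-3(w=7) 2-5(w=8)}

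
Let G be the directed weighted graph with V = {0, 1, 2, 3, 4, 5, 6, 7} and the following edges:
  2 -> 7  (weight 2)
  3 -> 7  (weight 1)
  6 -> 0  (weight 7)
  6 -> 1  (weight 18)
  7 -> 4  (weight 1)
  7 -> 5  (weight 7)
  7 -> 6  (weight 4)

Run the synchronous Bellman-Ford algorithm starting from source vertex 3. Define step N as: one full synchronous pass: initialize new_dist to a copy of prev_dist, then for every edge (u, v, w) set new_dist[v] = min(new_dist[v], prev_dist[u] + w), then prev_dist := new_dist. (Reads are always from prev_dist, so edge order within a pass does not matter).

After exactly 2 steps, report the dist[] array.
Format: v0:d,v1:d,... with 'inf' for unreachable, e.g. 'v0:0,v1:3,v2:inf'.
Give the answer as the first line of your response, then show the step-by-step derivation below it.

v0:inf,v1:inf,v2:inf,v3:0,v4:2,v5:8,v6:5,v7:1

step 1: dist = v0:inf,v1:inf,v2:inf,v3:0,v4:inf,v5:inf,v6:inf,v7:1
step 2: dist = v0:inf,v1:inf,v2:inf,v3:0,v4:2,v5:8,v6:5,v7:1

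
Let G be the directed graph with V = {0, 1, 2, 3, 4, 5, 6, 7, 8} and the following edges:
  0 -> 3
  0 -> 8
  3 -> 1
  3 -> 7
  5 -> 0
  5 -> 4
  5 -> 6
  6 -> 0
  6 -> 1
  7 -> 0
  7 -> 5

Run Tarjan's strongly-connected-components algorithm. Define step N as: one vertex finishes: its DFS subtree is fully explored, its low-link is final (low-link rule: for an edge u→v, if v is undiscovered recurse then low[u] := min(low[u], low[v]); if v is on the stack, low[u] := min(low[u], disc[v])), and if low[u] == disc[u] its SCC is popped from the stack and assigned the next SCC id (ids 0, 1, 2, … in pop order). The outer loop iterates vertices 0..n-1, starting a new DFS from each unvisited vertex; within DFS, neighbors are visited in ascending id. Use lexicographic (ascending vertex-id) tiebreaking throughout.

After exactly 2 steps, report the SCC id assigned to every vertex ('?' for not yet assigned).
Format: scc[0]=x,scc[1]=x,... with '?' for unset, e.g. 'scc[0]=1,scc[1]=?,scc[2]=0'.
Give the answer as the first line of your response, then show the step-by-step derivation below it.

scc[0]=?,scc[1]=0,scc[2]=?,scc[3]=?,scc[4]=1,scc[5]=?,scc[6]=?,scc[7]=?,scc[8]=?

step 1: low=(low[0]=0,low[1]=2,low[2]=?,low[3]=1,low[4]=?,low[5]=?,low[6]=?,low[7]=?,low[8]=?); scc=(scc[0]=?,scc[1]=0,scc[2]=?,scc[3]=?,scc[4]=?,scc[5]=?,scc[6]=?,scc[7]=?,scc[8]=?)
step 2: low=(low[0]=0,low[1]=2,low[2]=?,low[3]=1,low[4]=5,low[5]=0,low[6]=?,low[7]=0,low[8]=?); scc=(scc[0]=?,scc[1]=0,scc[2]=?,scc[3]=?,scc[4]=1,scc[5]=?,scc[6]=?,scc[7]=?,scc[8]=?)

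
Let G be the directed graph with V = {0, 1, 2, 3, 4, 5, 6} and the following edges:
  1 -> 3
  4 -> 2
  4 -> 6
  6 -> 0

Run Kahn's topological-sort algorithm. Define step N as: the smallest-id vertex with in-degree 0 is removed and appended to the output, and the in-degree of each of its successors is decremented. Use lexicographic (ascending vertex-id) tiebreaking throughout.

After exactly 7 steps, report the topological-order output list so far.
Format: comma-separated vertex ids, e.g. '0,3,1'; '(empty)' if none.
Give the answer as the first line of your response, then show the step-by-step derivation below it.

1,3,4,2,5,6,0

step 1: output 1; order=[1]; indeg=(1,0,1,0,0,0,1)
step 2: output 3; order=[1,3]; indeg=(1,0,1,0,0,0,1)
step 3: output 4; order=[1,3,4]; indeg=(1,0,0,0,0,0,0)
step 4: output 2; order=[1,3,4,2]; indeg=(1,0,0,0,0,0,0)
step 5: output 5; order=[1,3,4,2,5]; indeg=(1,0,0,0,0,0,0)
step 6: output 6; order=[1,3,4,2,5,6]; indeg=(0,0,0,0,0,0,0)
step 7: output 0; order=[1,3,4,2,5,6,0]; indeg=(0,0,0,0,0,0,0)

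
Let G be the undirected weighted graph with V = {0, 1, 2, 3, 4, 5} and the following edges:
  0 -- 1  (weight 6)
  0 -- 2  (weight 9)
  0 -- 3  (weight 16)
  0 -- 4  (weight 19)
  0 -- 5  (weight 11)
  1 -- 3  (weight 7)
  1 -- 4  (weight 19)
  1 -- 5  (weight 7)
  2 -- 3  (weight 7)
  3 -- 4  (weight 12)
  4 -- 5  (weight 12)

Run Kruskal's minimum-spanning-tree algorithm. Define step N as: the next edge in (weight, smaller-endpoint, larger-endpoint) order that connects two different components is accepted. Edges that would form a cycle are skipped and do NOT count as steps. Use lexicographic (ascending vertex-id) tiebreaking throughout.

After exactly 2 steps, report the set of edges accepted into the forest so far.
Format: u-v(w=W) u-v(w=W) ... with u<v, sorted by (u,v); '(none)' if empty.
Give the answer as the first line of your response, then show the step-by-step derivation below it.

0-1(w=6) 1-3(w=7)

step 1: add edge 0-1 (w=6); MST = {0-1(w=6)}
step 2: add edge 1-3 (w=7); MST = {0-1(w=6) 1-3(w=7)}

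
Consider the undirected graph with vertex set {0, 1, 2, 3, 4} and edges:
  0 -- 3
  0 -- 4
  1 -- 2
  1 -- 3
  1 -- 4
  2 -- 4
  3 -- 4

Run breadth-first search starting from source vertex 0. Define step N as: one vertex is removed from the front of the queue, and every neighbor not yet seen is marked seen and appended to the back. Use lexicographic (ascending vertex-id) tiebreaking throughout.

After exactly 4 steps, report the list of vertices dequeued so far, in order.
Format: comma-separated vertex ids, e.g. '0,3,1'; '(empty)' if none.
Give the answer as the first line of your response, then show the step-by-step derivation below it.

0,3,4,1

step 1: dequeue 0; queue=[3,4]; order=0
step 2: dequeue 3; queue=[4,1]; order=0,3
step 3: dequeue 4; queue=[1,2]; order=0,3,4
step 4: dequeue 1; queue=[2]; order=0,3,4,1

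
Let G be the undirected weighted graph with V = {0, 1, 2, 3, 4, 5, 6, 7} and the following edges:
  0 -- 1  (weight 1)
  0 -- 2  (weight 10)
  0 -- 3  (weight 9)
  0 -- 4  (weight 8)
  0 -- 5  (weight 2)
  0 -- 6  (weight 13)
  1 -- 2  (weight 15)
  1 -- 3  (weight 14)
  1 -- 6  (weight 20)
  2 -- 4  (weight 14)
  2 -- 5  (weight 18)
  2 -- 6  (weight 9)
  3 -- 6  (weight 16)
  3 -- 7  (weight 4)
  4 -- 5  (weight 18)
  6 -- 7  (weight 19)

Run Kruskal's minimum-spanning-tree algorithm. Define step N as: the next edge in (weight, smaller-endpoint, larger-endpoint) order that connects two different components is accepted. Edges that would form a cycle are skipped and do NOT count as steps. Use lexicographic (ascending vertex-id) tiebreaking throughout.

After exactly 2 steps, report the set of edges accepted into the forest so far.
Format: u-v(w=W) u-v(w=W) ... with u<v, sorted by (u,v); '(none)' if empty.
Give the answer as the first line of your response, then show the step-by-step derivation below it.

0-1(w=1) 0-5(w=2)

step 1: add edge 0-1 (w=1); MST = {0-1(w=1)}
step 2: add edge 0-5 (w=2); MST = {0-1(w=1) 0-5(w=2)}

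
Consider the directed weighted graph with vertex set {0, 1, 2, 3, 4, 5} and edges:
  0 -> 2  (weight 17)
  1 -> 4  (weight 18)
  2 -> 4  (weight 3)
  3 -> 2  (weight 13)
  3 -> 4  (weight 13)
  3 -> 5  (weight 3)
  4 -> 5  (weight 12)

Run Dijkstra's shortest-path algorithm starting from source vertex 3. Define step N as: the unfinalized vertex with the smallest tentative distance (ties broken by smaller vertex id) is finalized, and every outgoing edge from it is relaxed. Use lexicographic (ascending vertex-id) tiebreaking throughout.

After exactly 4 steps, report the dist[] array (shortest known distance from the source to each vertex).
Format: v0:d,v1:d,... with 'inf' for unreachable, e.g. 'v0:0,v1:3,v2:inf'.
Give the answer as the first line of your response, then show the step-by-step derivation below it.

v0:inf,v1:inf,v2:13,v3:0,v4:13,v5:3

step 1: dist = v0:inf,v1:inf,v2:13,v3:0,v4:13,v5:3
step 2: dist = v0:inf,v1:inf,v2:13,v3:0,v4:13,v5:3
step 3: dist = v0:inf,v1:inf,v2:13,v3:0,v4:13,v5:3
step 4: dist = v0:inf,v1:inf,v2:13,v3:0,v4:13,v5:3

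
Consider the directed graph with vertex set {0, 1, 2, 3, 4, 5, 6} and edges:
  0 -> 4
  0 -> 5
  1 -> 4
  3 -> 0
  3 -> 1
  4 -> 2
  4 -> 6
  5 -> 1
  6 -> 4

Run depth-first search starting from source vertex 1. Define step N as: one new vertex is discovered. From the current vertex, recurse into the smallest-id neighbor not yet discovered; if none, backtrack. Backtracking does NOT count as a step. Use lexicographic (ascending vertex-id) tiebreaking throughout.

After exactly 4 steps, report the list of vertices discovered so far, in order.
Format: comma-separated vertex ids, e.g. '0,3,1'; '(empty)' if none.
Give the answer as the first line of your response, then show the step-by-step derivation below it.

1,4,2,6

step 1: discover 1; path=1; order=1
step 2: discover 4; path=1>4; order=1,4
step 3: discover 2; path=1>4>2; order=1,4,2
step 4: discover 6; path=1>4>6; order=1,4,2,6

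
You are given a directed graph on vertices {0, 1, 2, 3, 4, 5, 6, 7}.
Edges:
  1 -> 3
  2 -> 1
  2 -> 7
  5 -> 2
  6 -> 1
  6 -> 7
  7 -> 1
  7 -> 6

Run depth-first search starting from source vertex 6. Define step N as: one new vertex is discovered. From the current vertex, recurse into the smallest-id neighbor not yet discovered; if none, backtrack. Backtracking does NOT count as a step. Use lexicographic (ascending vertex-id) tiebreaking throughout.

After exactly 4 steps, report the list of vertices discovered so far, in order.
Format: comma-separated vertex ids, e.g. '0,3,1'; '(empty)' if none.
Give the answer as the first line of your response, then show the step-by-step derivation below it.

6,1,3,7

step 1: discover 6; path=6; order=6
step 2: discover 1; path=6>1; order=6,1
step 3: discover 3; path=6>1>3; order=6,1,3
step 4: discover 7; path=6>7; order=6,1,3,7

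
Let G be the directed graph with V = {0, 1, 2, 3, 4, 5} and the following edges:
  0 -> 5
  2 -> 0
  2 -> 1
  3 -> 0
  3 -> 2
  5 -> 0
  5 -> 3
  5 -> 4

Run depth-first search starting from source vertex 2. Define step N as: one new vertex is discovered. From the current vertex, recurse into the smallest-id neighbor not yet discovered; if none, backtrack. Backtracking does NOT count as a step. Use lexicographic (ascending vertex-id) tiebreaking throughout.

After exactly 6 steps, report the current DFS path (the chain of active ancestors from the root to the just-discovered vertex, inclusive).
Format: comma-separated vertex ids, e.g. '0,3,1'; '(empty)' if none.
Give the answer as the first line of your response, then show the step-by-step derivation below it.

2,1

step 1: discover 2; path=2; order=2
step 2: discover 0; path=2>0; order=2,0
step 3: discover 5; path=2>0>5; order=2,0,5
step 4: discover 3; path=2>0>5>3; order=2,0,5,3
step 5: discover 4; path=2>0>5>4; order=2,0,5,3,4
step 6: discover 1; path=2>1; order=2,0,5,3,4,1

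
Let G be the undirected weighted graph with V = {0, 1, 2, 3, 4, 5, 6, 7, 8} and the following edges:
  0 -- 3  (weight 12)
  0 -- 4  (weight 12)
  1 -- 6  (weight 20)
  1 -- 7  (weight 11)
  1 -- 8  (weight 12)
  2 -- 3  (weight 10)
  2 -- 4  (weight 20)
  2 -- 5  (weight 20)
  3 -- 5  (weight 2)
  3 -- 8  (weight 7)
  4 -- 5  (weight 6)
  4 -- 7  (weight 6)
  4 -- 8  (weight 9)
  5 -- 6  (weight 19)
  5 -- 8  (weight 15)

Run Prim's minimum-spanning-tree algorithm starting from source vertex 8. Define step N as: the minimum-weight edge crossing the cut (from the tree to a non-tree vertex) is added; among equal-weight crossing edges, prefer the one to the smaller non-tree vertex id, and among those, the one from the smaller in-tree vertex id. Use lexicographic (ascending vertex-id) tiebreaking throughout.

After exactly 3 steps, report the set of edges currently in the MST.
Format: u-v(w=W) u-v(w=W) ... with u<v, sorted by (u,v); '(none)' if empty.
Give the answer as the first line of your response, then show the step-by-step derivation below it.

3-5(w=2) 3-8(w=7) 4-5(w=6)

step 1: add edge 3-8 (w=7); MST = {3-8(w=7)}
step 2: add edge 3-5 (w=2); MST = {3-5(w=2) 3-8(w=7)}
step 3: add edge 4-5 (w=6); MST = {3-5(w=2) 3-8(w=7) 4-5(w=6)}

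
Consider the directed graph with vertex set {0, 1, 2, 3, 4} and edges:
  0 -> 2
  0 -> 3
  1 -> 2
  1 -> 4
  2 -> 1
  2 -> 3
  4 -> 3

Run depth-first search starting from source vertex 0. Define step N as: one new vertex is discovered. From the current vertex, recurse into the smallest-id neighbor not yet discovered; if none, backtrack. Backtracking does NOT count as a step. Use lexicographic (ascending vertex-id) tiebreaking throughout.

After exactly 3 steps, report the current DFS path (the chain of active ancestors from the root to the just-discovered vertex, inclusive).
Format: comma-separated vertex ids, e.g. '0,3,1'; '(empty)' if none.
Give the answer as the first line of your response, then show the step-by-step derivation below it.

0,2,1

step 1: discover 0; path=0; order=0
step 2: discover 2; path=0>2; order=0,2
step 3: discover 1; path=0>2>1; order=0,2,1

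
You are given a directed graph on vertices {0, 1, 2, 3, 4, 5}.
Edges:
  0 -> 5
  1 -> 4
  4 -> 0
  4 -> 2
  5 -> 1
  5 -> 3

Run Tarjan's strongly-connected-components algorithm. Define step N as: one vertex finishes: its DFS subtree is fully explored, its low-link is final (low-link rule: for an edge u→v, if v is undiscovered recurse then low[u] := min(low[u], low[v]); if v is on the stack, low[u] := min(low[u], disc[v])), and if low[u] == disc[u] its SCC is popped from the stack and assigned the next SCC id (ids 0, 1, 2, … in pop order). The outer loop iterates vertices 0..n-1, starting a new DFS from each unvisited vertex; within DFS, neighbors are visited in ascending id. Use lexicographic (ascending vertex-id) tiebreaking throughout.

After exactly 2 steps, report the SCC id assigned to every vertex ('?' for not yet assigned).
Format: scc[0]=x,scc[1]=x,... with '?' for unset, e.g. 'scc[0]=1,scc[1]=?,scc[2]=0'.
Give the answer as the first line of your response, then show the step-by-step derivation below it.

scc[0]=?,scc[1]=?,scc[2]=0,scc[3]=?,scc[4]=?,scc[5]=?

step 1: low=(low[0]=0,low[1]=2,low[2]=4,low[3]=?,low[4]=0,low[5]=1); scc=(scc[0]=?,scc[1]=?,scc[2]=0,scc[3]=?,scc[4]=?,scc[5]=?)
step 2: low=(low[0]=0,low[1]=2,low[2]=4,low[3]=?,low[4]=0,low[5]=1); scc=(scc[0]=?,scc[1]=?,scc[2]=0,scc[3]=?,scc[4]=?,scc[5]=?)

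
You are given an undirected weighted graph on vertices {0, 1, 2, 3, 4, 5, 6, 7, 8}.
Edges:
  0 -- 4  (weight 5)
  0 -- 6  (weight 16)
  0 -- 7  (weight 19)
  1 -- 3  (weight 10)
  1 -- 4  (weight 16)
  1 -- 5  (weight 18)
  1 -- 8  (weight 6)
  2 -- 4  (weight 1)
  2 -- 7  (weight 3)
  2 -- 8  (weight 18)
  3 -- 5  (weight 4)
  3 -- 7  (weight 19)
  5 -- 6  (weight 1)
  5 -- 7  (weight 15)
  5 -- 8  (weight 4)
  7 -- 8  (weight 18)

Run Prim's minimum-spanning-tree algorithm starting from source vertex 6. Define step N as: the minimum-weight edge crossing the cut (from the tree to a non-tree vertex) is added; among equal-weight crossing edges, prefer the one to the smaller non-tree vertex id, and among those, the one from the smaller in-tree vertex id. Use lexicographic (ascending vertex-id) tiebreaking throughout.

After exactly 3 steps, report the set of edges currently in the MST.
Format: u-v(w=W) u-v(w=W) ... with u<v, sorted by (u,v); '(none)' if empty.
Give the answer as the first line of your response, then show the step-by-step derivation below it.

3-5(w=4) 5-6(w=1) 5-8(w=4)

step 1: add edge 5-6 (w=1); MST = {5-6(w=1)}
step 2: add edge 3-5 (w=4); MST = {3-5(w=4) 5-6(w=1)}
step 3: add edge 5-8 (w=4); MST = {3-5(w=4) 5-6(w=1) 5-8(w=4)}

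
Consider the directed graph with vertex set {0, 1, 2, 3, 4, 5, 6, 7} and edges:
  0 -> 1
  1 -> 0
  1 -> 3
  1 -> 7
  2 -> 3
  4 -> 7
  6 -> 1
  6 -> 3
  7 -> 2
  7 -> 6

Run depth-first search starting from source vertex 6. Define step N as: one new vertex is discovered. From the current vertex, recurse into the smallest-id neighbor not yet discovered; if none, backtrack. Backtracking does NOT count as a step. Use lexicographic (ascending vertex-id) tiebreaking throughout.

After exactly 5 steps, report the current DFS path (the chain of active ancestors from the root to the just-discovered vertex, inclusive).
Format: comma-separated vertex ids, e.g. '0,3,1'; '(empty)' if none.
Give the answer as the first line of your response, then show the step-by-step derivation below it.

6,1,7

step 1: discover 6; path=6; order=6
step 2: discover 1; path=6>1; order=6,1
step 3: discover 0; path=6>1>0; order=6,1,0
step 4: discover 3; path=6>1>3; order=6,1,0,3
step 5: discover 7; path=6>1>7; order=6,1,0,3,7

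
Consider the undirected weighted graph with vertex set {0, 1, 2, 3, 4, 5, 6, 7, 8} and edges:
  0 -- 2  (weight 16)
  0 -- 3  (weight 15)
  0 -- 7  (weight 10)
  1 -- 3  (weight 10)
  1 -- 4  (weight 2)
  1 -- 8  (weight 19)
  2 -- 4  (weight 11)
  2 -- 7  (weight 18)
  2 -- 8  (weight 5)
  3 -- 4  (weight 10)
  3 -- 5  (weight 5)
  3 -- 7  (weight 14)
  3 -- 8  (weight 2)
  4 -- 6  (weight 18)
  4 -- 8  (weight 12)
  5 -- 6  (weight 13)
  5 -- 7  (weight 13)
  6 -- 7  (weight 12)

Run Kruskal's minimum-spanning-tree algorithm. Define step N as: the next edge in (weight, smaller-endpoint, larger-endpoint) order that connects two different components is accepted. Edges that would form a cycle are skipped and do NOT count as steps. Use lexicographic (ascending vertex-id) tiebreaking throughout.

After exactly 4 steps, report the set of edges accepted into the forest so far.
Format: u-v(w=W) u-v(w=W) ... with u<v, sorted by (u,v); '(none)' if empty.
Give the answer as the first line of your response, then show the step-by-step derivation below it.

1-4(w=2) 2-8(w=5) 3-5(w=5) 3-8(w=2)

step 1: add edge 1-4 (w=2); MST = {1-4(w=2)}
step 2: add edge 3-8 (w=2); MST = {1-4(w=2) 3-8(w=2)}
step 3: add edge 2-8 (w=5); MST = {1-4(w=2) 2-8(w=5) 3-8(w=2)}
step 4: add edge 3-5 (w=5); MST = {1-4(w=2) 2-8(w=5) 3-5(w=5) 3-8(w=2)}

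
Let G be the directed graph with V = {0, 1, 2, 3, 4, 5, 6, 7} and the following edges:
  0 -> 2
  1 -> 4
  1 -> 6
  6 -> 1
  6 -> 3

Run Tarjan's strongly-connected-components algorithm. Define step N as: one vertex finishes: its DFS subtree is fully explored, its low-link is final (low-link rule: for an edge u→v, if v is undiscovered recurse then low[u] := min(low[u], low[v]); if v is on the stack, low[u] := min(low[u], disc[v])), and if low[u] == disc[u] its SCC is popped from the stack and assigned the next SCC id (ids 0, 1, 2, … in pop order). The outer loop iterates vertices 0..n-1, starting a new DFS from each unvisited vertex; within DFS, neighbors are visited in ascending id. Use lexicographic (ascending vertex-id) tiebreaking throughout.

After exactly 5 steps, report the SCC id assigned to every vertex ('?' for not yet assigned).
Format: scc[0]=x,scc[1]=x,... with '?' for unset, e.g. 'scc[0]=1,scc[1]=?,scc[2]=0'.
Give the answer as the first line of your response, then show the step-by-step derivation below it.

scc[0]=1,scc[1]=?,scc[2]=0,scc[3]=3,scc[4]=2,scc[5]=?,scc[6]=?,scc[7]=?

step 1: low=(low[0]=0,low[1]=?,low[2]=1,low[3]=?,low[4]=?,low[5]=?,low[6]=?,low[7]=?); scc=(scc[0]=?,scc[1]=?,scc[2]=0,scc[3]=?,scc[4]=?,scc[5]=?,scc[6]=?,scc[7]=?)
step 2: low=(low[0]=0,low[1]=?,low[2]=1,low[3]=?,low[4]=?,low[5]=?,low[6]=?,low[7]=?); scc=(scc[0]=1,scc[1]=?,scc[2]=0,scc[3]=?,scc[4]=?,scc[5]=?,scc[6]=?,scc[7]=?)
step 3: low=(low[0]=0,low[1]=2,low[2]=1,low[3]=?,low[4]=3,low[5]=?,low[6]=?,low[7]=?); scc=(scc[0]=1,scc[1]=?,scc[2]=0,scc[3]=?,scc[4]=2,scc[5]=?,scc[6]=?,scc[7]=?)
step 4: low=(low[0]=0,low[1]=2,low[2]=1,low[3]=5,low[4]=3,low[5]=?,low[6]=2,low[7]=?); scc=(scc[0]=1,scc[1]=?,scc[2]=0,scc[3]=3,scc[4]=2,scc[5]=?,scc[6]=?,scc[7]=?)
step 5: low=(low[0]=0,low[1]=2,low[2]=1,low[3]=5,low[4]=3,low[5]=?,low[6]=2,low[7]=?); scc=(scc[0]=1,scc[1]=?,scc[2]=0,scc[3]=3,scc[4]=2,scc[5]=?,scc[6]=?,scc[7]=?)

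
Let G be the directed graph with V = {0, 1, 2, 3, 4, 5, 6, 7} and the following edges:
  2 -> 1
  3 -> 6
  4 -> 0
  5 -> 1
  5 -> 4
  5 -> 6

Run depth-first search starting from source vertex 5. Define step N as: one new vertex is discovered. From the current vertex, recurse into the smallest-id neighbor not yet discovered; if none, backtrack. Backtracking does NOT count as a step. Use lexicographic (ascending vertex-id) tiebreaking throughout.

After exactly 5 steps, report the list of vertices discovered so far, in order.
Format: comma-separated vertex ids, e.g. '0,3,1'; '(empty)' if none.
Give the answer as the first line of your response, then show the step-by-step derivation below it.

5,1,4,0,6

step 1: discover 5; path=5; order=5
step 2: discover 1; path=5>1; order=5,1
step 3: discover 4; path=5>4; order=5,1,4
step 4: discover 0; path=5>4>0; order=5,1,4,0
step 5: discover 6; path=5>6; order=5,1,4,0,6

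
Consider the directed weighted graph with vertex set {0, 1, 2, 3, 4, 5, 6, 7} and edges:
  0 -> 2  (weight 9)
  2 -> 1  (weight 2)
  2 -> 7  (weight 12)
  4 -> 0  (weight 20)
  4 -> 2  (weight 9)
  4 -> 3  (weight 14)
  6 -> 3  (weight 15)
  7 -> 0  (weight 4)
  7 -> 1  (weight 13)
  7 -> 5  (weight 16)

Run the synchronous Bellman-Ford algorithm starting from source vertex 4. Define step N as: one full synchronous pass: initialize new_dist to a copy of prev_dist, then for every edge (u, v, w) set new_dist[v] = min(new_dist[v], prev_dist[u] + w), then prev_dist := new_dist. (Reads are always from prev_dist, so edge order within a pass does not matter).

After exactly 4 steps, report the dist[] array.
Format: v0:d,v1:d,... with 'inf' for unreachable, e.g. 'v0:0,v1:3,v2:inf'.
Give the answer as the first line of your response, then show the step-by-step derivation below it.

v0:20,v1:11,v2:9,v3:14,v4:0,v5:37,v6:inf,v7:21

step 1: dist = v0:20,v1:inf,v2:9,v3:14,v4:0,v5:inf,v6:inf,v7:inf
step 2: dist = v0:20,v1:11,v2:9,v3:14,v4:0,v5:inf,v6:inf,v7:21
step 3: dist = v0:20,v1:11,v2:9,v3:14,v4:0,v5:37,v6:inf,v7:21
step 4: dist = v0:20,v1:11,v2:9,v3:14,v4:0,v5:37,v6:inf,v7:21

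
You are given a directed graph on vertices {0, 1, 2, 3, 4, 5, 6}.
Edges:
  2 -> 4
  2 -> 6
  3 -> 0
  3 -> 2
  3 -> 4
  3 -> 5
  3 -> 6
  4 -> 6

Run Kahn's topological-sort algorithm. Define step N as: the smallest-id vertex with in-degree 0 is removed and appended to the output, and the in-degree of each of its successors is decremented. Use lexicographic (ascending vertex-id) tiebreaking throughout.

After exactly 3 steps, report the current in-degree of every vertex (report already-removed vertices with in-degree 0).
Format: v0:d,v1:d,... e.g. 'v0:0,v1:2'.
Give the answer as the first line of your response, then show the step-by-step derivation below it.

v0:0,v1:0,v2:0,v3:0,v4:1,v5:0,v6:2

step 1: output 1; order=[1]; indeg=(1,0,1,0,2,1,3)
step 2: output 3; order=[1,3]; indeg=(0,0,0,0,1,0,2)
step 3: output 0; order=[1,3,0]; indeg=(0,0,0,0,1,0,2)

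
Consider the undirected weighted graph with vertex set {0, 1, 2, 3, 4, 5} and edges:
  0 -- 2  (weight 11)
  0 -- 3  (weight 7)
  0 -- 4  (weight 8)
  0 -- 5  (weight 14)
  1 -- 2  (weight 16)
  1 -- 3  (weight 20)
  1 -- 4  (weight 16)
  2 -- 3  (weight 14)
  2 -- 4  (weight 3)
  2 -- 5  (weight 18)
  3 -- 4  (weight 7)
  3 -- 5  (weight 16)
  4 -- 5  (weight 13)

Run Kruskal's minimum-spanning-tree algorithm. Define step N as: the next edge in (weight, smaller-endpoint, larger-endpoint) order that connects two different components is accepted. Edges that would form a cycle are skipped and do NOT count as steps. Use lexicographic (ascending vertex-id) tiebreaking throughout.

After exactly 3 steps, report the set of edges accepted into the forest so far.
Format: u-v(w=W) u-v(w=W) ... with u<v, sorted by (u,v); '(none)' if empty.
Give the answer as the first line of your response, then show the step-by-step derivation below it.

0-3(w=7) 2-4(w=3) 3-4(w=7)

step 1: add edge 2-4 (w=3); MST = {2-4(w=3)}
step 2: add edge 0-3 (w=7); MST = {0-3(w=7) 2-4(w=3)}
step 3: add edge 3-4 (w=7); MST = {0-3(w=7) 2-4(w=3) 3-4(w=7)}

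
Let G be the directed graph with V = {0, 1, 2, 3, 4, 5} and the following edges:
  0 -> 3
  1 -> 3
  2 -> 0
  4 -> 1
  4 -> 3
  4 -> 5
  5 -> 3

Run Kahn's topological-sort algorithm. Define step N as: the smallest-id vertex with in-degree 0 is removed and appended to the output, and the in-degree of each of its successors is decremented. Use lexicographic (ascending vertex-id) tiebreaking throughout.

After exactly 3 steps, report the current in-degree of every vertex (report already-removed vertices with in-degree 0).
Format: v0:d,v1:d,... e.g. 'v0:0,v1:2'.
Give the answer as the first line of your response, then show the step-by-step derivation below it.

v0:0,v1:0,v2:0,v3:2,v4:0,v5:0

step 1: output 2; order=[2]; indeg=(0,1,0,4,0,1)
step 2: output 0; order=[2,0]; indeg=(0,1,0,3,0,1)
step 3: output 4; order=[2,0,4]; indeg=(0,0,0,2,0,0)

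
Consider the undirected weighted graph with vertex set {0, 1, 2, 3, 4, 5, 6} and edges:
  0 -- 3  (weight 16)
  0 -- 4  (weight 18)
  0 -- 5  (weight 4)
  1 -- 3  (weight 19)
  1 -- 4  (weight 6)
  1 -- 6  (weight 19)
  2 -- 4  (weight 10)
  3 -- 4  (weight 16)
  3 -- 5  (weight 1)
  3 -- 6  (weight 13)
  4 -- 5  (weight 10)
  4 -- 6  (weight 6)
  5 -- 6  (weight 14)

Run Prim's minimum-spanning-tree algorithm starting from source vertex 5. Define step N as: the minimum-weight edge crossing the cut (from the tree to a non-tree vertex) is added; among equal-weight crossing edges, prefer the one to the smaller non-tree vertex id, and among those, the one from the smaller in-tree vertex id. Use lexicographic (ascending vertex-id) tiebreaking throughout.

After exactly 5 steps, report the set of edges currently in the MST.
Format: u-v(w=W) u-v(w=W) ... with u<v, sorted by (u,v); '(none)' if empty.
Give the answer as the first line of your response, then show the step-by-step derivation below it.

0-5(w=4) 1-4(w=6) 3-5(w=1) 4-5(w=10) 4-6(w=6)

step 1: add edge 3-5 (w=1); MST = {3-5(w=1)}
step 2: add edge 0-5 (w=4); MST = {0-5(w=4) 3-5(w=1)}
step 3: add edge 4-5 (w=10); MST = {0-5(w=4) 3-5(w=1) 4-5(w=10)}
step 4: add edge 1-4 (w=6); MST = {0-5(w=4) 1-4(w=6) 3-5(w=1) 4-5(w=10)}
step 5: add edge 4-6 (w=6); MST = {0-5(w=4) 1-4(w=6) 3-5(w=1) 4-5(w=10) 4-6(w=6)}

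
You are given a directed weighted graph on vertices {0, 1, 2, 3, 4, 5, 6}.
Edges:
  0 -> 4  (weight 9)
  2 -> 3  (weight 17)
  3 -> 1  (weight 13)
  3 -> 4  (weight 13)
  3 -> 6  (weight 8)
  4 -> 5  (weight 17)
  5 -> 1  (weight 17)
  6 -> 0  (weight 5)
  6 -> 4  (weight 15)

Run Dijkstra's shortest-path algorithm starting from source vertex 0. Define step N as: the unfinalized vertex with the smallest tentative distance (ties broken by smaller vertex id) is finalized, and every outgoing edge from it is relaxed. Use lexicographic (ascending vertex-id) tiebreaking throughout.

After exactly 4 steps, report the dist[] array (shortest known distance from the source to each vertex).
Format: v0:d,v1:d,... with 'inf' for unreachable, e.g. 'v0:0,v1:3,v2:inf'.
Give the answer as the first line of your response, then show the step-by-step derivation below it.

v0:0,v1:43,v2:inf,v3:inf,v4:9,v5:26,v6:inf

step 1: dist = v0:0,v1:inf,v2:inf,v3:inf,v4:9,v5:inf,v6:inf
step 2: dist = v0:0,v1:inf,v2:inf,v3:inf,v4:9,v5:26,v6:inf
step 3: dist = v0:0,v1:43,v2:inf,v3:inf,v4:9,v5:26,v6:inf
step 4: dist = v0:0,v1:43,v2:inf,v3:inf,v4:9,v5:26,v6:inf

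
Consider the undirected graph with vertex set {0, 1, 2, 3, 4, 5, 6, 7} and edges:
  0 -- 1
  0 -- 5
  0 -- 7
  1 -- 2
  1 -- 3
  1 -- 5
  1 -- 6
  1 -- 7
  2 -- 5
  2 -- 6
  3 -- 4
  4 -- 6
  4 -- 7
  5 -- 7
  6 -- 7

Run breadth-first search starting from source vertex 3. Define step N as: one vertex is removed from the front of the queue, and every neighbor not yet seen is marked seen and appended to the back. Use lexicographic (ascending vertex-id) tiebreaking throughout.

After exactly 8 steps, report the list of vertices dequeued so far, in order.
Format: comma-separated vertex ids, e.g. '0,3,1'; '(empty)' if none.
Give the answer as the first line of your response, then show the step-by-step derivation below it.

3,1,4,0,2,5,6,7

step 1: dequeue 3; queue=[1,4]; order=3
step 2: dequeue 1; queue=[4,0,2,5,6,7]; order=3,1
step 3: dequeue 4; queue=[0,2,5,6,7]; order=3,1,4
step 4: dequeue 0; queue=[2,5,6,7]; order=3,1,4,0
step 5: dequeue 2; queue=[5,6,7]; order=3,1,4,0,2
step 6: dequeue 5; queue=[6,7]; order=3,1,4,0,2,5
step 7: dequeue 6; queue=[7]; order=3,1,4,0,2,5,6
step 8: dequeue 7; queue=[(empty)]; order=3,1,4,0,2,5,6,7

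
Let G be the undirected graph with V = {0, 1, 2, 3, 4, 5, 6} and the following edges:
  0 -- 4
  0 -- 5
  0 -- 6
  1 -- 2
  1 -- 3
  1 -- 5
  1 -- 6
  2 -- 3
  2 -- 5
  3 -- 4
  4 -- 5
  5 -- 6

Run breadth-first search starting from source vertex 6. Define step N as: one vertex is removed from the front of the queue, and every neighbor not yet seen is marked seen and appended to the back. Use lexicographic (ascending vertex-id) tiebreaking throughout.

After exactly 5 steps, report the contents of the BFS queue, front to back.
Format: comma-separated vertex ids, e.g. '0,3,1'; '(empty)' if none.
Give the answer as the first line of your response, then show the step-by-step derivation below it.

2,3

step 1: dequeue 6; queue=[0,1,5]; order=6
step 2: dequeue 0; queue=[1,5,4]; order=6,0
step 3: dequeue 1; queue=[5,4,2,3]; order=6,0,1
step 4: dequeue 5; queue=[4,2,3]; order=6,0,1,5
step 5: dequeue 4; queue=[2,3]; order=6,0,1,5,4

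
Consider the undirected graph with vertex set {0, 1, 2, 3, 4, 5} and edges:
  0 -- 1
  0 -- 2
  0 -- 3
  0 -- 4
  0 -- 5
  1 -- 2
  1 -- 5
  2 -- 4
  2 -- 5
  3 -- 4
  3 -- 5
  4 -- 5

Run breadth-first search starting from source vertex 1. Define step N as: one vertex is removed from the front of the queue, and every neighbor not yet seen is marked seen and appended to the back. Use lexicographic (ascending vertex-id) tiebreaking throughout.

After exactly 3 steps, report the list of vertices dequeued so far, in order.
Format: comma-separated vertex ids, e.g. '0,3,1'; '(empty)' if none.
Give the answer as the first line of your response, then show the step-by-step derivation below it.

1,0,2

step 1: dequeue 1; queue=[0,2,5]; order=1
step 2: dequeue 0; queue=[2,5,3,4]; order=1,0
step 3: dequeue 2; queue=[5,3,4]; order=1,0,2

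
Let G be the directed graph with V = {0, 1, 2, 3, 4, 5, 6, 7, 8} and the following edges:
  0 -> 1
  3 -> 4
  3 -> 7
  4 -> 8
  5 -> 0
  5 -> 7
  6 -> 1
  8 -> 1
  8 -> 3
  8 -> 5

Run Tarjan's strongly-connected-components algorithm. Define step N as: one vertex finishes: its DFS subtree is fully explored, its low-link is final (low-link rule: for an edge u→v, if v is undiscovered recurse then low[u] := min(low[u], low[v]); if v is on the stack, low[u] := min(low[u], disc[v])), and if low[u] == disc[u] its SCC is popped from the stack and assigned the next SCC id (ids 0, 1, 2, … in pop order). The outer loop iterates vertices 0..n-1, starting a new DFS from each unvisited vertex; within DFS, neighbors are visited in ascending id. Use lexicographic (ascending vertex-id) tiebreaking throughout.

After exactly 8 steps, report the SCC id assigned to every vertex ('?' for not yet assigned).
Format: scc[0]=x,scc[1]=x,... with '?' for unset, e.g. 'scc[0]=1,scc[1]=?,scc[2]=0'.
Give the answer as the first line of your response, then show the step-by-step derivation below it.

scc[0]=1,scc[1]=0,scc[2]=2,scc[3]=5,scc[4]=5,scc[5]=4,scc[6]=?,scc[7]=3,scc[8]=5

step 1: low=(low[0]=0,low[1]=1,low[2]=?,low[3]=?,low[4]=?,low[5]=?,low[6]=?,low[7]=?,low[8]=?); scc=(scc[0]=?,scc[1]=0,scc[2]=?,scc[3]=?,scc[4]=?,scc[5]=?,scc[6]=?,scc[7]=?,scc[8]=?)
step 2: low=(low[0]=0,low[1]=1,low[2]=?,low[3]=?,low[4]=?,low[5]=?,low[6]=?,low[7]=?,low[8]=?); scc=(scc[0]=1,scc[1]=0,scc[2]=?,scc[3]=?,scc[4]=?,scc[5]=?,scc[6]=?,scc[7]=?,scc[8]=?)
step 3: low=(low[0]=0,low[1]=1,low[2]=2,low[3]=?,low[4]=?,low[5]=?,low[6]=?,low[7]=?,low[8]=?); scc=(scc[0]=1,scc[1]=0,scc[2]=2,scc[3]=?,scc[4]=?,scc[5]=?,scc[6]=?,scc[7]=?,scc[8]=?)
step 4: low=(low[0]=0,low[1]=1,low[2]=2,low[3]=3,low[4]=4,low[5]=6,low[6]=?,low[7]=7,low[8]=3); scc=(scc[0]=1,scc[1]=0,scc[2]=2,scc[3]=?,scc[4]=?,scc[5]=?,scc[6]=?,scc[7]=3,scc[8]=?)
step 5: low=(low[0]=0,low[1]=1,low[2]=2,low[3]=3,low[4]=4,low[5]=6,low[6]=?,low[7]=7,low[8]=3); scc=(scc[0]=1,scc[1]=0,scc[2]=2,scc[3]=?,scc[4]=?,scc[5]=4,scc[6]=?,scc[7]=3,scc[8]=?)
step 6: low=(low[0]=0,low[1]=1,low[2]=2,low[3]=3,low[4]=4,low[5]=6,low[6]=?,low[7]=7,low[8]=3); scc=(scc[0]=1,scc[1]=0,scc[2]=2,scc[3]=?,scc[4]=?,scc[5]=4,scc[6]=?,scc[7]=3,scc[8]=?)
step 7: low=(low[0]=0,low[1]=1,low[2]=2,low[3]=3,low[4]=3,low[5]=6,low[6]=?,low[7]=7,low[8]=3); scc=(scc[0]=1,scc[1]=0,scc[2]=2,scc[3]=?,scc[4]=?,scc[5]=4,scc[6]=?,scc[7]=3,scc[8]=?)
step 8: low=(low[0]=0,low[1]=1,low[2]=2,low[3]=3,low[4]=3,low[5]=6,low[6]=?,low[7]=7,low[8]=3); scc=(scc[0]=1,scc[1]=0,scc[2]=2,scc[3]=5,scc[4]=5,scc[5]=4,scc[6]=?,scc[7]=3,scc[8]=5)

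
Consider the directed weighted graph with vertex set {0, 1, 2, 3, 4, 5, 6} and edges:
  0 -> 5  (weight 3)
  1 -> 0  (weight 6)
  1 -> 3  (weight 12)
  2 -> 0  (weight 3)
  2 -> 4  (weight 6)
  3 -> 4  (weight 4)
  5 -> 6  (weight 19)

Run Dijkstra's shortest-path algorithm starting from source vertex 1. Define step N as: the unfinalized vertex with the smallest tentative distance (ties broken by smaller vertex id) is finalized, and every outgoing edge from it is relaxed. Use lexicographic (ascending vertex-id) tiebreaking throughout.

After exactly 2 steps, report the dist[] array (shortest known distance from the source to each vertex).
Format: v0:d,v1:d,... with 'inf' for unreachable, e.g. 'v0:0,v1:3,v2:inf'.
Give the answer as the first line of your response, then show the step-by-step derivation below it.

v0:6,v1:0,v2:inf,v3:12,v4:inf,v5:9,v6:inf

step 1: dist = v0:6,v1:0,v2:inf,v3:12,v4:inf,v5:inf,v6:inf
step 2: dist = v0:6,v1:0,v2:inf,v3:12,v4:inf,v5:9,v6:inf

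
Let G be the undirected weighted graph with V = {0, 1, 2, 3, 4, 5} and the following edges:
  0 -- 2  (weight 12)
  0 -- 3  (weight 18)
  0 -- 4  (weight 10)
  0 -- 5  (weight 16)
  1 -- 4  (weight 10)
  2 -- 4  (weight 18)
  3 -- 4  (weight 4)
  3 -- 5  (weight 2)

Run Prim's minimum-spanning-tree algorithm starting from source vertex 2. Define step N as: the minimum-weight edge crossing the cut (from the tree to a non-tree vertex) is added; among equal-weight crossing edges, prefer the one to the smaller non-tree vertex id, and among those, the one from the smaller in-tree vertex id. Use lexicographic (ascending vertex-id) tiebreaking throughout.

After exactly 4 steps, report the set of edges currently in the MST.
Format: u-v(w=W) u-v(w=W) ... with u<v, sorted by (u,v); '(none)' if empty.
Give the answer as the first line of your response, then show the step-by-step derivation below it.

0-2(w=12) 0-4(w=10) 3-4(w=4) 3-5(w=2)

step 1: add edge 0-2 (w=12); MST = {0-2(w=12)}
step 2: add edge 0-4 (w=10); MST = {0-2(w=12) 0-4(w=10)}
step 3: add edge 3-4 (w=4); MST = {0-2(w=12) 0-4(w=10) 3-4(w=4)}
step 4: add edge 3-5 (w=2); MST = {0-2(w=12) 0-4(w=10) 3-4(w=4) 3-5(w=2)}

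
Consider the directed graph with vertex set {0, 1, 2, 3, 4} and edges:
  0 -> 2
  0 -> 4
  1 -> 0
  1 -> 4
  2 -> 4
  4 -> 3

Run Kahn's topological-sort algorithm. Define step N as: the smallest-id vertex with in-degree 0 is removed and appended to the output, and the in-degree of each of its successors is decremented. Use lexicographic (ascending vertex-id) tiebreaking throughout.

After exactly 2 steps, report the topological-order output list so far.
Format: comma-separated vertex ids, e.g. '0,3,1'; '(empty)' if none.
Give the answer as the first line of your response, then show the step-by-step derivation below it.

1,0

step 1: output 1; order=[1]; indeg=(0,0,1,1,2)
step 2: output 0; order=[1,0]; indeg=(0,0,0,1,1)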